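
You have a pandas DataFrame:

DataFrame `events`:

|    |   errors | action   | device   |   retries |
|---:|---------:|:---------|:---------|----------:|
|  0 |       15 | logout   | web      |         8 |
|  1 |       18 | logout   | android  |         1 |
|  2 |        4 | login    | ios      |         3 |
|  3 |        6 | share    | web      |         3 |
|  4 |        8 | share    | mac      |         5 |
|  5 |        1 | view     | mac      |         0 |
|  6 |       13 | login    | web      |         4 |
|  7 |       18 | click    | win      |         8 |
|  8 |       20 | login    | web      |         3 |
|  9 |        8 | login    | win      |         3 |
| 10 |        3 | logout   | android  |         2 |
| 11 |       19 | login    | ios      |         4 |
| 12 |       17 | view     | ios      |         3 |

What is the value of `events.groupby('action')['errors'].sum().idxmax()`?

group by action, sum of errors:
action
click     18
login     64
logout    36
share     14
view      18
Name: errors, dtype: int64
Finally, label with the largest value = login.

login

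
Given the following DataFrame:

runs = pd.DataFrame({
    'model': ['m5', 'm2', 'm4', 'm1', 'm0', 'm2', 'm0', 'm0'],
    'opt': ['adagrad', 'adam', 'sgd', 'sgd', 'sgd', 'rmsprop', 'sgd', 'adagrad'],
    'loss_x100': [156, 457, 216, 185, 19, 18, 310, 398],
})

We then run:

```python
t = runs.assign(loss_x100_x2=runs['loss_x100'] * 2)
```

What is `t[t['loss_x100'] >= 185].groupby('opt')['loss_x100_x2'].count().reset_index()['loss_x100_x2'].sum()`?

add column loss_x100_x2 = runs['loss_x100'] * 2:
  model      opt  loss_x100  loss_x100_x2
0    m5  adagrad        156           312
1    m2     adam        457           914
2    m4      sgd        216           432
3    m1      sgd        185           370
4    m0      sgd         19            38
5    m2  rmsprop         18            36
6    m0      sgd        310           620
7    m0  adagrad        398           796
filter rows where loss_x100 >= 185:
  model      opt  loss_x100  loss_x100_x2
1    m2     adam        457           914
2    m4      sgd        216           432
3    m1      sgd        185           370
6    m0      sgd        310           620
7    m0  adagrad        398           796
group by opt, count of loss_x100_x2:
opt
adagrad    1
adam       1
sgd        3
Name: loss_x100_x2, dtype: int64
reset_index():
       opt  loss_x100_x2
0  adagrad             1
1     adam             1
2      sgd             3
sum of column 'loss_x100_x2' → 5

5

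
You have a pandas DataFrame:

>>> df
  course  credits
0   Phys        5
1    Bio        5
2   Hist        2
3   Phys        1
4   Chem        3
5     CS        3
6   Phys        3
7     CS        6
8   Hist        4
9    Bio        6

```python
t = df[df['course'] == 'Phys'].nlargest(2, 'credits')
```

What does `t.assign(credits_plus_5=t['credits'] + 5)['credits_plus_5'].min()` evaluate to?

filter rows where course == 'Phys':
  course  credits
0   Phys        5
3   Phys        1
6   Phys        3
take 2 rows with largest credits:
  course  credits
0   Phys        5
6   Phys        3
add column credits_plus_5 = t['credits'] + 5:
  course  credits  credits_plus_5
0   Phys        5              10
6   Phys        3               8

8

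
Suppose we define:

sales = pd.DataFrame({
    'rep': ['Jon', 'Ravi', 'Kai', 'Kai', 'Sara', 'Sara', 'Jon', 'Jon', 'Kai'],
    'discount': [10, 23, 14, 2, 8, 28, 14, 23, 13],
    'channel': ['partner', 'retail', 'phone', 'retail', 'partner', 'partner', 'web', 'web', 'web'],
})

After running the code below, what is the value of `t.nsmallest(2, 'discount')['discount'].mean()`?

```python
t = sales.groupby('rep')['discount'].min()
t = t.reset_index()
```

group by rep, min of discount:
rep
Jon     10
Kai      2
Ravi    23
Sara     8
Name: discount, dtype: int64
reset_index():
    rep  discount
0   Jon        10
1   Kai         2
2  Ravi        23
3  Sara         8
take 2 rows with smallest discount:
    rep  discount
1   Kai         2
3  Sara         8

5.0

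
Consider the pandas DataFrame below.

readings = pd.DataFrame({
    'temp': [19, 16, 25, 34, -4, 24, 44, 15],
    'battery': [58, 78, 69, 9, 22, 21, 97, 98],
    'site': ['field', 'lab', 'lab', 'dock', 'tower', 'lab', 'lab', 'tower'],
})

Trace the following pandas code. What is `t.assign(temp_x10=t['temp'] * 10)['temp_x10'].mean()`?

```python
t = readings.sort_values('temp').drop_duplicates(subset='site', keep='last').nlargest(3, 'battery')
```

260.0

sort by temp:
   temp  battery   site
4    -4       22  tower
7    15       98  tower
1    16       78    lab
0    19       58  field
5    24       21    lab
2    25       69    lab
3    34        9   dock
6    44       97    lab
drop duplicate site (keep=last):
   temp  battery   site
7    15       98  tower
0    19       58  field
3    34        9   dock
6    44       97    lab
take 3 rows with largest battery:
   temp  battery   site
7    15       98  tower
6    44       97    lab
0    19       58  field
add column temp_x10 = t['temp'] * 10:
   temp  battery   site  temp_x10
7    15       98  tower       150
6    44       97    lab       440
0    19       58  field       190
The mean of column 'temp_x10' is 260.0.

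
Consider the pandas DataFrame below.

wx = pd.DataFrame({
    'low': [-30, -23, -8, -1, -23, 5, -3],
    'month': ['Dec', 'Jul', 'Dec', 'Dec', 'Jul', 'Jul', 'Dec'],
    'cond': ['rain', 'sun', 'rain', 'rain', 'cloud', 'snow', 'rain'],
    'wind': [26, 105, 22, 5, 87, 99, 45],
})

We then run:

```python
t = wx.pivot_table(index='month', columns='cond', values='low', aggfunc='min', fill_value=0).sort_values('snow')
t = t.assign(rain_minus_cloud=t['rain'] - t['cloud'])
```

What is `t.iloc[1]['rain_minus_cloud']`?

pivot: rows=month, cols=cond, min(low):
cond   cloud  rain  snow  sun
month                        
Dec        0   -30     0    0
Jul      -23     0     5  -23
sort by snow:
cond   cloud  rain  snow  sun
month                        
Dec        0   -30     0    0
Jul      -23     0     5  -23
add column rain_minus_cloud = t['rain'] - t['cloud']:
cond   cloud  rain  snow  sun  rain_minus_cloud
month                                          
Dec        0   -30     0    0               -30
Jul      -23     0     5  -23                23

23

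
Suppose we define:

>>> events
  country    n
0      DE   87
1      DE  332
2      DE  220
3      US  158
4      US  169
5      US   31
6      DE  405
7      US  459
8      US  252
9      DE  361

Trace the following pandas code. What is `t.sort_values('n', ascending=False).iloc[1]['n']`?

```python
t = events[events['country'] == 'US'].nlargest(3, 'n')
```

filter rows where country == 'US':
  country    n
3      US  158
4      US  169
5      US   31
7      US  459
8      US  252
take 3 rows with largest n:
  country    n
7      US  459
8      US  252
4      US  169
sort by n descending:
  country    n
7      US  459
8      US  252
4      US  169
Taking the value at position 1, column 'n' gives 252.

252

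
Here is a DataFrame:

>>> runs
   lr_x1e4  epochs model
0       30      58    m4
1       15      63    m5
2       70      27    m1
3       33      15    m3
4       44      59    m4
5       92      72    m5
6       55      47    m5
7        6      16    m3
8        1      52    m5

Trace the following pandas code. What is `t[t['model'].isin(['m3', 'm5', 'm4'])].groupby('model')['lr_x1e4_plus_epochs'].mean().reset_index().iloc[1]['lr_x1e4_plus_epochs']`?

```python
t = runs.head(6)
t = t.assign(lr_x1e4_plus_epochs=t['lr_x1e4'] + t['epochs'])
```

95.5

take first 6 rows:
   lr_x1e4  epochs model
0       30      58    m4
1       15      63    m5
2       70      27    m1
3       33      15    m3
4       44      59    m4
5       92      72    m5
add column lr_x1e4_plus_epochs = t['lr_x1e4'] + t['epochs']:
   lr_x1e4  epochs model  lr_x1e4_plus_epochs
0       30      58    m4                   88
1       15      63    m5                   78
2       70      27    m1                   97
3       33      15    m3                   48
4       44      59    m4                  103
5       92      72    m5                  164
filter rows where model in ['m3', 'm5', 'm4']:
   lr_x1e4  epochs model  lr_x1e4_plus_epochs
0       30      58    m4                   88
1       15      63    m5                   78
3       33      15    m3                   48
4       44      59    m4                  103
5       92      72    m5                  164
group by model, mean of lr_x1e4_plus_epochs:
model
m3     48.0
m4     95.5
m5    121.0
Name: lr_x1e4_plus_epochs, dtype: float64
reset_index():
  model  lr_x1e4_plus_epochs
0    m3                 48.0
1    m4                 95.5
2    m5                121.0
So iloc[1]['lr_x1e4_plus_epochs'] = 95.5.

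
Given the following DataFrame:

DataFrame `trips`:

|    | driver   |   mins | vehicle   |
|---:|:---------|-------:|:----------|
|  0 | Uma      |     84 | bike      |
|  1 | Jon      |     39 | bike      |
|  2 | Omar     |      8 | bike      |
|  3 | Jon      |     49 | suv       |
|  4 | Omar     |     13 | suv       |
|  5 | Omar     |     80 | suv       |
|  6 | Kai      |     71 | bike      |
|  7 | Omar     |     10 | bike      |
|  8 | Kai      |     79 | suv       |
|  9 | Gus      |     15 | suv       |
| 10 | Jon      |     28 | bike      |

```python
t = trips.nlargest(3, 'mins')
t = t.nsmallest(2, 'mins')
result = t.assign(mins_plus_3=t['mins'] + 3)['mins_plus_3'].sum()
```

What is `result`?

take 3 rows with largest mins:
  driver  mins vehicle
0    Uma    84    bike
5   Omar    80     suv
8    Kai    79     suv
take 2 rows with smallest mins:
  driver  mins vehicle
8    Kai    79     suv
5   Omar    80     suv
add column mins_plus_3 = t['mins'] + 3:
  driver  mins vehicle  mins_plus_3
8    Kai    79     suv           82
5   Omar    80     suv           83

165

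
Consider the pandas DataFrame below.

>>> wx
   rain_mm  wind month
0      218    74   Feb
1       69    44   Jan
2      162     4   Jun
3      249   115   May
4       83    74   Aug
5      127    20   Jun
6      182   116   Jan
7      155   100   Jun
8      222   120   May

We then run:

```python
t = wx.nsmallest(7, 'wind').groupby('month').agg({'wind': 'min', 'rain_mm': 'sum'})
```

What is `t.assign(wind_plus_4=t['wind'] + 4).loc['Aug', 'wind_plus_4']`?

take 7 rows with smallest wind:
   rain_mm  wind month
2      162     4   Jun
5      127    20   Jun
1       69    44   Jan
0      218    74   Feb
4       83    74   Aug
7      155   100   Jun
3      249   115   May
group by month: min(wind), sum(rain_mm):
       wind  rain_mm
month               
Aug      74       83
Feb      74      218
Jan      44       69
Jun       4      444
May     115      249
add column wind_plus_4 = t['wind'] + 4:
       wind  rain_mm  wind_plus_4
month                            
Aug      74       83           78
Feb      74      218           78
Jan      44       69           48
Jun       4      444            8
May     115      249          119
Finally, value at row 'Aug', column 'wind_plus_4' = 78.

78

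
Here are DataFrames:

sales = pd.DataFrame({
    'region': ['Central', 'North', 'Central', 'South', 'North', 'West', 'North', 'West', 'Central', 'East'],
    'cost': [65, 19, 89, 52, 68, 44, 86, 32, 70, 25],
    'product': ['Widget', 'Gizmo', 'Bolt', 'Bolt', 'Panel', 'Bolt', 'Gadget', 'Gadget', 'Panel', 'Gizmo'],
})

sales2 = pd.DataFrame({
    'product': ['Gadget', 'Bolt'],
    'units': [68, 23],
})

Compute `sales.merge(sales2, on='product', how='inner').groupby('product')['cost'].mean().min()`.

merge on 'product' (how='inner') → 5 rows:
    region  cost product  units
0  Central    89    Bolt     23
1    South    52    Bolt     23
2     West    44    Bolt     23
3    North    86  Gadget     68
4     West    32  Gadget     68
group by product, mean of cost:
product
Bolt      61.666667
Gadget    59.000000
Name: cost, dtype: float64
The min of the resulting series is 59.0.

59.0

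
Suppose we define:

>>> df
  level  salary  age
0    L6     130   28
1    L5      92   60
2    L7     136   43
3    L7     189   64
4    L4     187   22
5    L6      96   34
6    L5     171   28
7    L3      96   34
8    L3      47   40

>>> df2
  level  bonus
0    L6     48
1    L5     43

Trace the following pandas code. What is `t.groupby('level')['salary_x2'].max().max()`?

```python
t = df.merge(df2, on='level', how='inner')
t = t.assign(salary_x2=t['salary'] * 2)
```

merge on 'level' (how='inner') → 4 rows:
  level  salary  age  bonus
0    L6     130   28     48
1    L5      92   60     43
2    L6      96   34     48
3    L5     171   28     43
add column salary_x2 = t['salary'] * 2:
  level  salary  age  bonus  salary_x2
0    L6     130   28     48        260
1    L5      92   60     43        184
2    L6      96   34     48        192
3    L5     171   28     43        342
group by level, max of salary_x2:
level
L5    342
L6    260
Name: salary_x2, dtype: int64

342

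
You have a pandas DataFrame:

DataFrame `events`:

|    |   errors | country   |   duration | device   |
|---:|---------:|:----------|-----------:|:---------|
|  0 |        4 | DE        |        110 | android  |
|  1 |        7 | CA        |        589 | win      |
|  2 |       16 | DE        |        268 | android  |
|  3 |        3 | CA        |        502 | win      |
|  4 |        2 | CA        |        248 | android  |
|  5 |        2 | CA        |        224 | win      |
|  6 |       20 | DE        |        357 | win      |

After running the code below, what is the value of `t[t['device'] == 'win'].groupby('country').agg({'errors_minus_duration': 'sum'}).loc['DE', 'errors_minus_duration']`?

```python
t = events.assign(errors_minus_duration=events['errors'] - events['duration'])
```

add column errors_minus_duration = events['errors'] - events['duration']:
   errors country  duration   device  errors_minus_duration
0       4      DE       110  android                   -106
1       7      CA       589      win                   -582
2      16      DE       268  android                   -252
3       3      CA       502      win                   -499
4       2      CA       248  android                   -246
5       2      CA       224      win                   -222
6      20      DE       357      win                   -337
filter rows where device == 'win':
   errors country  duration device  errors_minus_duration
1       7      CA       589    win                   -582
3       3      CA       502    win                   -499
5       2      CA       224    win                   -222
6      20      DE       357    win                   -337
group by country, sum of errors_minus_duration:
         errors_minus_duration
country                       
CA                       -1303
DE                        -337
Then the value at row 'DE', column 'errors_minus_duration': -337

-337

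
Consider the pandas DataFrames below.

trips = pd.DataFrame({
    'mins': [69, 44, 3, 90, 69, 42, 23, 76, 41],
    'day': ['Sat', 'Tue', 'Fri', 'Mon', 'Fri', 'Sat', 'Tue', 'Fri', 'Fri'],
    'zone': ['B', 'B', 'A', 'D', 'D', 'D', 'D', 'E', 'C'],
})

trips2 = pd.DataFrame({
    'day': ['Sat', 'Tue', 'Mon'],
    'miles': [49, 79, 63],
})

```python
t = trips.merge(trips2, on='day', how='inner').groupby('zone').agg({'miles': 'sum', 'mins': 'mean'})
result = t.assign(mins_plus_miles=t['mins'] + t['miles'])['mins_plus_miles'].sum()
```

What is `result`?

merge on 'day' (how='inner') → 5 rows:
   mins  day zone  miles
0    69  Sat    B     49
1    44  Tue    B     79
2    90  Mon    D     63
3    42  Sat    D     49
4    23  Tue    D     79
group by zone: sum(miles), mean(mins):
      miles       mins
zone                  
B       128  56.500000
D       191  51.666667
add column mins_plus_miles = t['mins'] + t['miles']:
      miles       mins  mins_plus_miles
zone                                   
B       128  56.500000       184.500000
D       191  51.666667       242.666667
Reading off the sum of column 'mins_plus_miles', we get 427.166666667.

427.166666667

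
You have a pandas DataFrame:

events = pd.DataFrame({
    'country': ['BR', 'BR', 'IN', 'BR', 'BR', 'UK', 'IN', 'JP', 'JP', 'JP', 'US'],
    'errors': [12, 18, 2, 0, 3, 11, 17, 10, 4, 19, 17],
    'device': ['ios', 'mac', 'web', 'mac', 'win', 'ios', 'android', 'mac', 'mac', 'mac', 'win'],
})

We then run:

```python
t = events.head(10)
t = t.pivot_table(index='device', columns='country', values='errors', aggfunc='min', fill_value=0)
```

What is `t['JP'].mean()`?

take first 10 rows:
  country  errors   device
0      BR      12      ios
1      BR      18      mac
2      IN       2      web
3      BR       0      mac
4      BR       3      win
5      UK      11      ios
6      IN      17  android
7      JP      10      mac
8      JP       4      mac
9      JP      19      mac
pivot: rows=device, cols=country, min(errors):
country  BR  IN  JP  UK
device                 
android   0  17   0   0
ios      12   0   0  11
mac       0   0   4   0
web       0   2   0   0
win       3   0   0   0
So mean() = 0.8.

0.8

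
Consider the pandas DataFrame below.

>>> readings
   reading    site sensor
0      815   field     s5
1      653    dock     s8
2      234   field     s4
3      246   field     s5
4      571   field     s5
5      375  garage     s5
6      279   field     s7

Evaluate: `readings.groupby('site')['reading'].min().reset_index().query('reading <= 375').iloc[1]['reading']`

375

group by site, min of reading:
site
dock      653
field     234
garage    375
Name: reading, dtype: int64
reset_index():
     site  reading
0    dock      653
1   field      234
2  garage      375
filter rows where reading <= 375:
     site  reading
1   field      234
2  garage      375
So iloc[1]['reading'] = 375.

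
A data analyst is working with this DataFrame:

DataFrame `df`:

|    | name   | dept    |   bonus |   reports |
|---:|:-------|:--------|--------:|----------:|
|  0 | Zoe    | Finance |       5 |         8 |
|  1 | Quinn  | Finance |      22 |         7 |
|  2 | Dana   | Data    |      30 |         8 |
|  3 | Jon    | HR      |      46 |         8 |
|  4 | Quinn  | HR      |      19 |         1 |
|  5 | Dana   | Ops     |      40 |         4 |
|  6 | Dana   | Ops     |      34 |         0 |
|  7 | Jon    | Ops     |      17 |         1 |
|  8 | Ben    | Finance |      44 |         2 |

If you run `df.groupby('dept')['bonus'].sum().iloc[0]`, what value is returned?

30

group by dept, sum of bonus:
dept
Data       30
Finance    71
HR         65
Ops        91
Name: bonus, dtype: int64
Taking the value at position 0 gives 30.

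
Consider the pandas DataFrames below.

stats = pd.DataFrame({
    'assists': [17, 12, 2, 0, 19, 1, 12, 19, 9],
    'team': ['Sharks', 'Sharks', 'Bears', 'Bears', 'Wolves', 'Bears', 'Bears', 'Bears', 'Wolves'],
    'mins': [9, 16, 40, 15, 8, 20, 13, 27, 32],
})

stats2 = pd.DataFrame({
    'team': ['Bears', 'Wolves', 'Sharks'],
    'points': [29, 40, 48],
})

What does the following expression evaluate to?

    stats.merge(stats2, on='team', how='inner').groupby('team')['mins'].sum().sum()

180

merge on 'team' (how='inner') → 9 rows:
   assists    team  mins  points
0       17  Sharks     9      48
1       12  Sharks    16      48
2        2   Bears    40      29
3        0   Bears    15      29
4       19  Wolves     8      40
5        1   Bears    20      29
6       12   Bears    13      29
7       19   Bears    27      29
8        9  Wolves    32      40
group by team, sum of mins:
team
Bears     115
Sharks     25
Wolves     40
Name: mins, dtype: int64
sum of the resulting series → 180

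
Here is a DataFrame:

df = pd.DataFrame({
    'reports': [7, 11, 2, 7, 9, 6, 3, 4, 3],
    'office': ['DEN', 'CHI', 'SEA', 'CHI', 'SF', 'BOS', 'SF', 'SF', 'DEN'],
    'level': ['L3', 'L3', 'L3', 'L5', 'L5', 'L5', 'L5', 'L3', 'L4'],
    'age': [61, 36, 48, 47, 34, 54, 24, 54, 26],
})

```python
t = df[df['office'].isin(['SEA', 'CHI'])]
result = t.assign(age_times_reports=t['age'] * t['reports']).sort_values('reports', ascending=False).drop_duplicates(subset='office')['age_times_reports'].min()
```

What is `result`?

filter rows where office in ['SEA', 'CHI']:
   reports office level  age
1       11    CHI    L3   36
2        2    SEA    L3   48
3        7    CHI    L5   47
add column age_times_reports = t['age'] * t['reports']:
   reports office level  age  age_times_reports
1       11    CHI    L3   36                396
2        2    SEA    L3   48                 96
3        7    CHI    L5   47                329
sort by reports descending:
   reports office level  age  age_times_reports
1       11    CHI    L3   36                396
3        7    CHI    L5   47                329
2        2    SEA    L3   48                 96
drop duplicate office (keep=first):
   reports office level  age  age_times_reports
1       11    CHI    L3   36                396
2        2    SEA    L3   48                 96
Reading off the min of column 'age_times_reports', we get 96.

96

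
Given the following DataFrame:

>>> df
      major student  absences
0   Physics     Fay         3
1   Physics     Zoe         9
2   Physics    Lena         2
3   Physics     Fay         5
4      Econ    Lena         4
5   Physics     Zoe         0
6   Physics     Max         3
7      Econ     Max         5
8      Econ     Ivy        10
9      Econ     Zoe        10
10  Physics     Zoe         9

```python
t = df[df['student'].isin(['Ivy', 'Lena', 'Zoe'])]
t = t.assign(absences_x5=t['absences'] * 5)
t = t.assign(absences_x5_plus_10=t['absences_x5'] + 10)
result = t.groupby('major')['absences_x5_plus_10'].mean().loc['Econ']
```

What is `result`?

50.0

filter rows where student in ['Ivy', 'Lena', 'Zoe']:
      major student  absences
1   Physics     Zoe         9
2   Physics    Lena         2
4      Econ    Lena         4
5   Physics     Zoe         0
8      Econ     Ivy        10
9      Econ     Zoe        10
10  Physics     Zoe         9
add column absences_x5 = t['absences'] * 5:
      major student  absences  absences_x5
1   Physics     Zoe         9           45
2   Physics    Lena         2           10
4      Econ    Lena         4           20
5   Physics     Zoe         0            0
8      Econ     Ivy        10           50
9      Econ     Zoe        10           50
10  Physics     Zoe         9           45
add column absences_x5_plus_10 = t['absences_x5'] + 10:
      major student  absences  absences_x5  absences_x5_plus_10
1   Physics     Zoe         9           45                   55
2   Physics    Lena         2           10                   20
4      Econ    Lena         4           20                   30
5   Physics     Zoe         0            0                   10
8      Econ     Ivy        10           50                   60
9      Econ     Zoe        10           50                   60
10  Physics     Zoe         9           45                   55
group by major, mean of absences_x5_plus_10:
major
Econ       50.0
Physics    35.0
Name: absences_x5_plus_10, dtype: float64
value at index 'Econ' → 50.0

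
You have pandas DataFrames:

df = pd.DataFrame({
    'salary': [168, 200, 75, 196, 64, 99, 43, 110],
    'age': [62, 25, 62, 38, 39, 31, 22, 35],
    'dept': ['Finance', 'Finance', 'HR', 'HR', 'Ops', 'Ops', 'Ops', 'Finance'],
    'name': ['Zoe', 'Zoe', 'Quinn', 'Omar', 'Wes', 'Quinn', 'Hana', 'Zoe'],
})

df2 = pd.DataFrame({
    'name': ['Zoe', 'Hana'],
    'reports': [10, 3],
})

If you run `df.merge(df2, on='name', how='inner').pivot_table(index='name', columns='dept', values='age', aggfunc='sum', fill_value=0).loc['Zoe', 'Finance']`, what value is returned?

merge on 'name' (how='inner') → 4 rows:
   salary  age     dept  name  reports
0     168   62  Finance   Zoe       10
1     200   25  Finance   Zoe       10
2      43   22      Ops  Hana        3
3     110   35  Finance   Zoe       10
pivot: rows=name, cols=dept, sum(age):
dept  Finance  Ops
name              
Hana        0   22
Zoe       122    0

122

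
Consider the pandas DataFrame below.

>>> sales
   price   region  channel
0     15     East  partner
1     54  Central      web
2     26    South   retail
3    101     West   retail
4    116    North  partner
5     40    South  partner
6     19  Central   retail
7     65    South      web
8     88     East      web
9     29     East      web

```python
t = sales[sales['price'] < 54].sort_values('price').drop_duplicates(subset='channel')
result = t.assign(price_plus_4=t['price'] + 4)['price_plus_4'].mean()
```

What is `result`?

25.0

filter rows where price < 54:
   price   region  channel
0     15     East  partner
2     26    South   retail
5     40    South  partner
6     19  Central   retail
9     29     East      web
sort by price:
   price   region  channel
0     15     East  partner
6     19  Central   retail
2     26    South   retail
9     29     East      web
5     40    South  partner
drop duplicate channel (keep=first):
   price   region  channel
0     15     East  partner
6     19  Central   retail
9     29     East      web
add column price_plus_4 = t['price'] + 4:
   price   region  channel  price_plus_4
0     15     East  partner            19
6     19  Central   retail            23
9     29     East      web            33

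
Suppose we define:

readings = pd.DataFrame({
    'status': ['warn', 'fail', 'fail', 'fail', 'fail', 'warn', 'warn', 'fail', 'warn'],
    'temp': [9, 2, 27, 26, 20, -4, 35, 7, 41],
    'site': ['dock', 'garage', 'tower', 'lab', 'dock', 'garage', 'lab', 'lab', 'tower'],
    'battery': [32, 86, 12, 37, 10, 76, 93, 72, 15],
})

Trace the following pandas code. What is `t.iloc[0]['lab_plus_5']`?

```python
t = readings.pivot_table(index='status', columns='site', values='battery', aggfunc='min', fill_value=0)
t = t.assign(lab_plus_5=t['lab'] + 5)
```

pivot: rows=status, cols=site, min(battery):
site    dock  garage  lab  tower
status                          
fail      10      86   37     12
warn      32      76   93     15
add column lab_plus_5 = t['lab'] + 5:
site    dock  garage  lab  tower  lab_plus_5
status                                      
fail      10      86   37     12          42
warn      32      76   93     15          98
Reading off the value at position 0, column 'lab_plus_5', we get 42.

42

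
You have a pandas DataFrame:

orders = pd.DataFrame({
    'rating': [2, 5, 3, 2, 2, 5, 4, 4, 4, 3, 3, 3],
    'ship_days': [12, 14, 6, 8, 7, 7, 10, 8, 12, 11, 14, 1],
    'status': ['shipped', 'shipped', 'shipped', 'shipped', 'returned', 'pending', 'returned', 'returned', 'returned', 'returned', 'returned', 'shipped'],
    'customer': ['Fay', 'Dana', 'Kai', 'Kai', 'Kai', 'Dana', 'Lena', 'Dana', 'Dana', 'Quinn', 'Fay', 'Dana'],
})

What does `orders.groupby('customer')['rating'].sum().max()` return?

group by customer, sum of rating:
customer
Dana     21
Fay       5
Kai       7
Lena      4
Quinn     3
Name: rating, dtype: int64
Reading off the max of the resulting series, we get 21.

21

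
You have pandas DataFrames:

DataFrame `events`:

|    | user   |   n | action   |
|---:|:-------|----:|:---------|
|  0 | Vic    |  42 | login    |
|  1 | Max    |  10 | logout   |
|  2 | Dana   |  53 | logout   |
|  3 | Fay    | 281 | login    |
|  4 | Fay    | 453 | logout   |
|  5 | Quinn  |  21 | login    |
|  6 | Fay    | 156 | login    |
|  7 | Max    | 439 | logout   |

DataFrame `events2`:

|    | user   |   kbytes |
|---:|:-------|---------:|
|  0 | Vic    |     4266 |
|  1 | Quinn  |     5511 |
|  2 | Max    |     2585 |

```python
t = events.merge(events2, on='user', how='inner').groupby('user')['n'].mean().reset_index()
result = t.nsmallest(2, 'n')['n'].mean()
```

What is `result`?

merge on 'user' (how='inner') → 4 rows:
    user    n  action  kbytes
0    Vic   42   login    4266
1    Max   10  logout    2585
2  Quinn   21   login    5511
3    Max  439  logout    2585
group by user, mean of n:
user
Max      224.5
Quinn     21.0
Vic       42.0
Name: n, dtype: float64
reset_index():
    user      n
0    Max  224.5
1  Quinn   21.0
2    Vic   42.0
take 2 rows with smallest n:
    user     n
1  Quinn  21.0
2    Vic  42.0

31.5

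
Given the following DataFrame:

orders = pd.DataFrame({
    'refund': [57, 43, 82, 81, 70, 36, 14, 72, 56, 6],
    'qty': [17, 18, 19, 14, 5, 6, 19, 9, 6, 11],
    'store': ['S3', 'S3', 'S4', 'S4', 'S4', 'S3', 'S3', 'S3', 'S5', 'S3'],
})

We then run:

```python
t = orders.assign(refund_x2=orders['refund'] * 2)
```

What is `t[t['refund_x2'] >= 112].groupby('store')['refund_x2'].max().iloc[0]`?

144

add column refund_x2 = orders['refund'] * 2:
   refund  qty store  refund_x2
0      57   17    S3        114
1      43   18    S3         86
2      82   19    S4        164
3      81   14    S4        162
4      70    5    S4        140
5      36    6    S3         72
6      14   19    S3         28
7      72    9    S3        144
8      56    6    S5        112
9       6   11    S3         12
filter rows where refund_x2 >= 112:
   refund  qty store  refund_x2
0      57   17    S3        114
2      82   19    S4        164
3      81   14    S4        162
4      70    5    S4        140
7      72    9    S3        144
8      56    6    S5        112
group by store, max of refund_x2:
store
S3    144
S4    164
S5    112
Name: refund_x2, dtype: int64
Reading off the value at position 0, we get 144.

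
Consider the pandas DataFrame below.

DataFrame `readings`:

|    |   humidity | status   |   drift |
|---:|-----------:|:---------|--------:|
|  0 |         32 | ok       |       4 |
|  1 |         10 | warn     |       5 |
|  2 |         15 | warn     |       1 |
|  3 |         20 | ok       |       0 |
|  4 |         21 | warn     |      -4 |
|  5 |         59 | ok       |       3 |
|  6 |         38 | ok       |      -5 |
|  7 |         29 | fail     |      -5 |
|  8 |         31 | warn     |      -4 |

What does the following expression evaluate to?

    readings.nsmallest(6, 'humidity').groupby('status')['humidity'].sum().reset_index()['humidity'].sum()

126

take 6 rows with smallest humidity:
   humidity status  drift
1        10   warn      5
2        15   warn      1
3        20     ok      0
4        21   warn     -4
7        29   fail     -5
8        31   warn     -4
group by status, sum of humidity:
status
fail    29
ok      20
warn    77
Name: humidity, dtype: int64
reset_index():
  status  humidity
0   fail        29
1     ok        20
2   warn        77
Taking the sum of column 'humidity' gives 126.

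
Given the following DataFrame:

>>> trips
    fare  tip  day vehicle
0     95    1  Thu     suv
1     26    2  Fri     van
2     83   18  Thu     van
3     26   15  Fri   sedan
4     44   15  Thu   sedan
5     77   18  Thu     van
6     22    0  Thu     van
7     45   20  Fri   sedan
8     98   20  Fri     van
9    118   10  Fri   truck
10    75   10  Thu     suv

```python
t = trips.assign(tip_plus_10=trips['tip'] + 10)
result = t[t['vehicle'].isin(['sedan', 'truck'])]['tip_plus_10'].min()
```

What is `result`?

20

add column tip_plus_10 = trips['tip'] + 10:
    fare  tip  day vehicle  tip_plus_10
0     95    1  Thu     suv           11
1     26    2  Fri     van           12
2     83   18  Thu     van           28
3     26   15  Fri   sedan           25
4     44   15  Thu   sedan           25
5     77   18  Thu     van           28
6     22    0  Thu     van           10
7     45   20  Fri   sedan           30
8     98   20  Fri     van           30
9    118   10  Fri   truck           20
10    75   10  Thu     suv           20
filter rows where vehicle in ['sedan', 'truck']:
   fare  tip  day vehicle  tip_plus_10
3    26   15  Fri   sedan           25
4    44   15  Thu   sedan           25
7    45   20  Fri   sedan           30
9   118   10  Fri   truck           20
min of column 'tip_plus_10' → 20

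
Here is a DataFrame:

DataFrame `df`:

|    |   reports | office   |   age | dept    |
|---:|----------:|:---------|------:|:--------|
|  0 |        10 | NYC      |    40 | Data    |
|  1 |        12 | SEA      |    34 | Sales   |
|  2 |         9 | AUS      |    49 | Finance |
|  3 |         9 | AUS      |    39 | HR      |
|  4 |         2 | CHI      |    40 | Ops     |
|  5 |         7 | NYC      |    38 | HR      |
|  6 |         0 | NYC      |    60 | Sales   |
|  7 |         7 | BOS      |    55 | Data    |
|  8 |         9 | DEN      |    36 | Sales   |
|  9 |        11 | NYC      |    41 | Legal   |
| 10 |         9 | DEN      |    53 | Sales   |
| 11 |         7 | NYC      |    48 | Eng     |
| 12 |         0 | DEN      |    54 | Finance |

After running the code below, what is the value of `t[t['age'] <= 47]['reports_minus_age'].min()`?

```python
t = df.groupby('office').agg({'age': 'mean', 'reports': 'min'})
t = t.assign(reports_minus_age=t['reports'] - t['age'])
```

-45.4

group by office: mean(age), min(reports):
              age  reports
office                    
AUS     44.000000        9
BOS     55.000000        7
CHI     40.000000        2
DEN     47.666667        0
NYC     45.400000        0
SEA     34.000000       12
add column reports_minus_age = t['reports'] - t['age']:
              age  reports  reports_minus_age
office                                       
AUS     44.000000        9         -35.000000
BOS     55.000000        7         -48.000000
CHI     40.000000        2         -38.000000
DEN     47.666667        0         -47.666667
NYC     45.400000        0         -45.400000
SEA     34.000000       12         -22.000000
filter rows where age <= 47:
         age  reports  reports_minus_age
office                                  
AUS     44.0        9              -35.0
CHI     40.0        2              -38.0
NYC     45.4        0              -45.4
SEA     34.0       12              -22.0
So min() = -45.4.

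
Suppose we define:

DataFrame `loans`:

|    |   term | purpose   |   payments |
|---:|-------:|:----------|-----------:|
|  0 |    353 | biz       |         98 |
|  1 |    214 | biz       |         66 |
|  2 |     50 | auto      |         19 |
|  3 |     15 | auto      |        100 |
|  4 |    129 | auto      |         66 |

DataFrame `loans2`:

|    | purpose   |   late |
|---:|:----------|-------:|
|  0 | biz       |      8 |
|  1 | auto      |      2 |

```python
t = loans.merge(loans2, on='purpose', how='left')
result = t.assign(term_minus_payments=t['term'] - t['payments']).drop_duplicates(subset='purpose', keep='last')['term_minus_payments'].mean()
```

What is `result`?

105.5

merge on 'purpose' (how='left') → 5 rows:
   term purpose  payments  late
0   353     biz        98     8
1   214     biz        66     8
2    50    auto        19     2
3    15    auto       100     2
4   129    auto        66     2
add column term_minus_payments = t['term'] - t['payments']:
   term purpose  payments  late  term_minus_payments
0   353     biz        98     8                  255
1   214     biz        66     8                  148
2    50    auto        19     2                   31
3    15    auto       100     2                  -85
4   129    auto        66     2                   63
drop duplicate purpose (keep=last):
   term purpose  payments  late  term_minus_payments
1   214     biz        66     8                  148
4   129    auto        66     2                   63
So mean() = 105.5.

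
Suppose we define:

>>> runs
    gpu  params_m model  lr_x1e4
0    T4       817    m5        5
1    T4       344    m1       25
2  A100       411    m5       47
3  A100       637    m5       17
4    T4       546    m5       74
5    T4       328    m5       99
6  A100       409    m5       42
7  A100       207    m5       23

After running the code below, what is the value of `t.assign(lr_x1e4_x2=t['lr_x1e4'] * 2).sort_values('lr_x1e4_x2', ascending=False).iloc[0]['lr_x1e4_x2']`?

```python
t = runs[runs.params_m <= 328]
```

198

filter rows where params_m <= 328:
    gpu  params_m model  lr_x1e4
5    T4       328    m5       99
7  A100       207    m5       23
add column lr_x1e4_x2 = t['lr_x1e4'] * 2:
    gpu  params_m model  lr_x1e4  lr_x1e4_x2
5    T4       328    m5       99         198
7  A100       207    m5       23          46
sort by lr_x1e4_x2 descending:
    gpu  params_m model  lr_x1e4  lr_x1e4_x2
5    T4       328    m5       99         198
7  A100       207    m5       23          46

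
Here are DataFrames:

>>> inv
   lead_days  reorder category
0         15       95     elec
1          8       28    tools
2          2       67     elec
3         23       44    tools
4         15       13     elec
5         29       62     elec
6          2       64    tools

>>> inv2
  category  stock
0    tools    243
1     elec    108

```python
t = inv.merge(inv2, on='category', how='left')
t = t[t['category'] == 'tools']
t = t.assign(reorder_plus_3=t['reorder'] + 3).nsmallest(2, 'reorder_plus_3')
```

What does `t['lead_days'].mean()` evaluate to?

15.5

merge on 'category' (how='left') → 7 rows:
   lead_days  reorder category  stock
0         15       95     elec    108
1          8       28    tools    243
2          2       67     elec    108
3         23       44    tools    243
4         15       13     elec    108
5         29       62     elec    108
6          2       64    tools    243
filter rows where category == 'tools':
   lead_days  reorder category  stock
1          8       28    tools    243
3         23       44    tools    243
6          2       64    tools    243
add column reorder_plus_3 = t['reorder'] + 3:
   lead_days  reorder category  stock  reorder_plus_3
1          8       28    tools    243              31
3         23       44    tools    243              47
6          2       64    tools    243              67
take 2 rows with smallest reorder_plus_3:
   lead_days  reorder category  stock  reorder_plus_3
1          8       28    tools    243              31
3         23       44    tools    243              47
Reading off the mean of column 'lead_days', we get 15.5.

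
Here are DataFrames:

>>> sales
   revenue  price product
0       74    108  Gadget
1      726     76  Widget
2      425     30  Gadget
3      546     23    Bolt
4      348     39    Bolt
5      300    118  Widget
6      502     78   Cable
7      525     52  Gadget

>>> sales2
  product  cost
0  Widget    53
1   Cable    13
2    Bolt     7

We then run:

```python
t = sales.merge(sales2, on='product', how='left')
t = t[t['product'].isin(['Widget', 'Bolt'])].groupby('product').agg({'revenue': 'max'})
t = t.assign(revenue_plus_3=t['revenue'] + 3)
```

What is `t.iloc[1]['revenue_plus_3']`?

merge on 'product' (how='left') → 8 rows:
   revenue  price product  cost
0       74    108  Gadget   NaN
1      726     76  Widget  53.0
2      425     30  Gadget   NaN
3      546     23    Bolt   7.0
4      348     39    Bolt   7.0
5      300    118  Widget  53.0
6      502     78   Cable  13.0
7      525     52  Gadget   NaN
filter rows where product in ['Widget', 'Bolt']:
   revenue  price product  cost
1      726     76  Widget  53.0
3      546     23    Bolt   7.0
4      348     39    Bolt   7.0
5      300    118  Widget  53.0
group by product, max of revenue:
         revenue
product         
Bolt         546
Widget       726
add column revenue_plus_3 = t['revenue'] + 3:
         revenue  revenue_plus_3
product                         
Bolt         546             549
Widget       726             729
Reading off the value at position 1, column 'revenue_plus_3', we get 729.

729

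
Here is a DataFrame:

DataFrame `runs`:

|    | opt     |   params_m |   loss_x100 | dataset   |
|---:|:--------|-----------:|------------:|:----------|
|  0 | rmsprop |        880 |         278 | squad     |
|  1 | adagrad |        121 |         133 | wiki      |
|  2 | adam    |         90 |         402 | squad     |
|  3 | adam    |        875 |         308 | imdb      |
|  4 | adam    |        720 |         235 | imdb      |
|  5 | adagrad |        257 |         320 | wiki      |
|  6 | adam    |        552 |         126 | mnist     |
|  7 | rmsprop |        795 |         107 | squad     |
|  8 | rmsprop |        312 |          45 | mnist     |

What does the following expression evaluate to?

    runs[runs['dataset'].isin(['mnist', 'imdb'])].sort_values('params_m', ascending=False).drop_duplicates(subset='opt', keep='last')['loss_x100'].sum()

171

filter rows where dataset in ['mnist', 'imdb']:
       opt  params_m  loss_x100 dataset
3     adam       875        308    imdb
4     adam       720        235    imdb
6     adam       552        126   mnist
8  rmsprop       312         45   mnist
sort by params_m descending:
       opt  params_m  loss_x100 dataset
3     adam       875        308    imdb
4     adam       720        235    imdb
6     adam       552        126   mnist
8  rmsprop       312         45   mnist
drop duplicate opt (keep=last):
       opt  params_m  loss_x100 dataset
6     adam       552        126   mnist
8  rmsprop       312         45   mnist
The sum of column 'loss_x100' is 171.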